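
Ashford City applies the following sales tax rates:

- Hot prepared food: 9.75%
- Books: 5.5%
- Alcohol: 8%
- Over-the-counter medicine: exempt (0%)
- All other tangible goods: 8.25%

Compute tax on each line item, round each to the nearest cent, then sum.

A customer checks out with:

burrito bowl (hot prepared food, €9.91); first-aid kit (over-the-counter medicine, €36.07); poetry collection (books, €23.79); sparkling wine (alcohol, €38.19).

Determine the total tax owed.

€5.34

Burrito bowl €9.91: hot prepared food → 9.75% → €0.97
First-aid kit €36.07: over-the-counter medicine → 0% → €0.00
Poetry collection €23.79: books → 5.5% → €1.31
Sparkling wine €38.19: alcohol → 8% → €3.06
Total tax = €0.97 + €1.31 + €3.06 = €5.34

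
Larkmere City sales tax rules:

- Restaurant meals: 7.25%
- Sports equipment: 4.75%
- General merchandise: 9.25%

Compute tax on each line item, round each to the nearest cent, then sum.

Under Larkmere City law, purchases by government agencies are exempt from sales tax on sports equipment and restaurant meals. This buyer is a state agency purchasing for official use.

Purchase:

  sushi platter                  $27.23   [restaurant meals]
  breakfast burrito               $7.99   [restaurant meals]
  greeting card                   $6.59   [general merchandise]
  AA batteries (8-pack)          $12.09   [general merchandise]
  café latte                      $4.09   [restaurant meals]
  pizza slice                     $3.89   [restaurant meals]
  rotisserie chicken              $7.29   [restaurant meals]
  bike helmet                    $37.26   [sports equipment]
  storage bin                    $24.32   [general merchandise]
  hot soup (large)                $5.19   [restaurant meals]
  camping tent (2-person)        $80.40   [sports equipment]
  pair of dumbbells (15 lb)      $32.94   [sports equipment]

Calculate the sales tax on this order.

$3.98

Sushi platter $27.23: restaurant meals, buyer-exempt → 0% → $0.00
Breakfast burrito $7.99: restaurant meals, buyer-exempt → 0% → $0.00
Greeting card $6.59: general merchandise → 9.25% → $0.61
AA batteries (8-pack) $12.09: general merchandise → 9.25% → $1.12
Café latte $4.09: restaurant meals, buyer-exempt → 0% → $0.00
Pizza slice $3.89: restaurant meals, buyer-exempt → 0% → $0.00
Rotisserie chicken $7.29: restaurant meals, buyer-exempt → 0% → $0.00
Bike helmet $37.26: sports equipment, buyer-exempt → 0% → $0.00
Storage bin $24.32: general merchandise → 9.25% → $2.25
Hot soup (large) $5.19: restaurant meals, buyer-exempt → 0% → $0.00
Camping tent (2-person) $80.40: sports equipment, buyer-exempt → 0% → $0.00
Pair of dumbbells (15 lb) $32.94: sports equipment, buyer-exempt → 0% → $0.00
Total tax = $0.61 + $1.12 + $2.25 = $3.98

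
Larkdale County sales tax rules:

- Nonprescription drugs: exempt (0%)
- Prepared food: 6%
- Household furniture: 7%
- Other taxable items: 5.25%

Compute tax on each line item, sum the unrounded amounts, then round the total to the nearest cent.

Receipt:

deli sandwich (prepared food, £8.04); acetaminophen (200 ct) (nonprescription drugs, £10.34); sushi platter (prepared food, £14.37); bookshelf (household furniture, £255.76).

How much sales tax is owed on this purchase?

Deli sandwich £8.04: prepared food → 6% → £0.4824
Acetaminophen (200 ct) £10.34: nonprescription drugs → 0% → £0.00
Sushi platter £14.37: prepared food → 6% → £0.8622
Bookshelf £255.76: household furniture → 7% → £17.9032
Unrounded tax sum = £19.2478 → £19.25

£19.25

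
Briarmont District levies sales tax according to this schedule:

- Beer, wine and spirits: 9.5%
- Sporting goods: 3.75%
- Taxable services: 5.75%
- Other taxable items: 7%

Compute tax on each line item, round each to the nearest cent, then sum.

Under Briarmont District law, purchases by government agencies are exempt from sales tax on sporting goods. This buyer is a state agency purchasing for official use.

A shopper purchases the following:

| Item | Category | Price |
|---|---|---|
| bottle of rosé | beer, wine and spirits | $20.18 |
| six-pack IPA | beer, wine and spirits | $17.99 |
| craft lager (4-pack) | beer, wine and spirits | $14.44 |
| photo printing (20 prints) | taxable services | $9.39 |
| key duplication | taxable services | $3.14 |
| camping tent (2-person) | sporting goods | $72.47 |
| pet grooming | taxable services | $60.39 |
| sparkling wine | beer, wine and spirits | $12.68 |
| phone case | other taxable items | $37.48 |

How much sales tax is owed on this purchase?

$13.01

Bottle of rosé $20.18: beer, wine and spirits → 9.5% → $1.92
Six-pack IPA $17.99: beer, wine and spirits → 9.5% → $1.71
Craft lager (4-pack) $14.44: beer, wine and spirits → 9.5% → $1.37
Photo printing (20 prints) $9.39: taxable services → 5.75% → $0.54
Key duplication $3.14: taxable services → 5.75% → $0.18
Camping tent (2-person) $72.47: sporting goods, buyer-exempt → 0% → $0.00
Pet grooming $60.39: taxable services → 5.75% → $3.47
Sparkling wine $12.68: beer, wine and spirits → 9.5% → $1.20
Phone case $37.48: other taxable items → 7% → $2.62
Total tax = $1.92 + $1.71 + $1.37 + $0.54 + $0.18 + $3.47 + $1.20 + $2.62 = $13.01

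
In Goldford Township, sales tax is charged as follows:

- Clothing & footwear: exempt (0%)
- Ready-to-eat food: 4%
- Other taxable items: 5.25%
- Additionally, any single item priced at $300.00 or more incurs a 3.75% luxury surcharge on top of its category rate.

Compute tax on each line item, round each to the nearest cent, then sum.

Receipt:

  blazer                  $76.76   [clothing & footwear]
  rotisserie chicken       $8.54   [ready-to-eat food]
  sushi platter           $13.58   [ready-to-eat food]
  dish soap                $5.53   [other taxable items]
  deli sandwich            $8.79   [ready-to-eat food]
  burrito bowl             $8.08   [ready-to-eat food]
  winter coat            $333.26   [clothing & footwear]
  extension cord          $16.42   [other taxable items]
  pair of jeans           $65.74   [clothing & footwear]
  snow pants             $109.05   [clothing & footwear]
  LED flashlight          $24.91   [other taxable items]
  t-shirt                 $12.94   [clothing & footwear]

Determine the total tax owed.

Blazer $76.76: clothing & footwear → 0% → $0.00
Rotisserie chicken $8.54: ready-to-eat food → 4% → $0.34
Sushi platter $13.58: ready-to-eat food → 4% → $0.54
Dish soap $5.53: other taxable items → 5.25% → $0.29
Deli sandwich $8.79: ready-to-eat food → 4% → $0.35
Burrito bowl $8.08: ready-to-eat food → 4% → $0.32
Winter coat $333.26: clothing & footwear → 0% + 3.75% surcharge = 3.75% → $12.50
Extension cord $16.42: other taxable items → 5.25% → $0.86
Pair of jeans $65.74: clothing & footwear → 0% → $0.00
Snow pants $109.05: clothing & footwear → 0% → $0.00
LED flashlight $24.91: other taxable items → 5.25% → $1.31
T-shirt $12.94: clothing & footwear → 0% → $0.00
Total tax = $0.34 + $0.54 + $0.29 + $0.35 + $0.32 + $12.50 + $0.86 + $1.31 = $16.51

$16.51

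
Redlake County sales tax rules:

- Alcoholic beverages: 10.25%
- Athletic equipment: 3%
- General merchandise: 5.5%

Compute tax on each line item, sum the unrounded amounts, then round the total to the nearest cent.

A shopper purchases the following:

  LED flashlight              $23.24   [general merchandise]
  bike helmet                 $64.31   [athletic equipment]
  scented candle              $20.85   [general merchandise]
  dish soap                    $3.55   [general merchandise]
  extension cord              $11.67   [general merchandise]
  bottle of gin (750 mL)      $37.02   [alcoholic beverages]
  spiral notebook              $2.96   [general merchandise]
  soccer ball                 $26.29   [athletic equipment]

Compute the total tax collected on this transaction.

$9.94

LED flashlight $23.24: general merchandise → 5.5% → $1.2782
Bike helmet $64.31: athletic equipment → 3% → $1.9293
Scented candle $20.85: general merchandise → 5.5% → $1.14675
Dish soap $3.55: general merchandise → 5.5% → $0.19525
Extension cord $11.67: general merchandise → 5.5% → $0.64185
Bottle of gin (750 mL) $37.02: alcoholic beverages → 10.25% → $3.79455
Spiral notebook $2.96: general merchandise → 5.5% → $0.1628
Soccer ball $26.29: athletic equipment → 3% → $0.7887
Unrounded tax sum = $9.9374 → $9.94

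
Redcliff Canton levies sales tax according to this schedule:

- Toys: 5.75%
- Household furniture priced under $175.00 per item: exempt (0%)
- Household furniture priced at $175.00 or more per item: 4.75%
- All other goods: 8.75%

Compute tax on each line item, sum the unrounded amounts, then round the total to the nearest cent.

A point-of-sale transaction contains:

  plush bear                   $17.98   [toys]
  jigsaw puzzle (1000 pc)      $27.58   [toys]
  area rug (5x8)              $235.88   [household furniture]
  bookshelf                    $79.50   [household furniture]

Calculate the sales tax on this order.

Plush bear $17.98: toys → 5.75% → $1.03385
Jigsaw puzzle (1000 pc) $27.58: toys → 5.75% → $1.58585
Area rug (5x8) $235.88: household furniture, $175.00 or more → 4.75% → $11.2043
Bookshelf $79.50: household furniture, under $175.00 → 0% → $0.00
Unrounded tax sum = $13.824 → $13.82

$13.82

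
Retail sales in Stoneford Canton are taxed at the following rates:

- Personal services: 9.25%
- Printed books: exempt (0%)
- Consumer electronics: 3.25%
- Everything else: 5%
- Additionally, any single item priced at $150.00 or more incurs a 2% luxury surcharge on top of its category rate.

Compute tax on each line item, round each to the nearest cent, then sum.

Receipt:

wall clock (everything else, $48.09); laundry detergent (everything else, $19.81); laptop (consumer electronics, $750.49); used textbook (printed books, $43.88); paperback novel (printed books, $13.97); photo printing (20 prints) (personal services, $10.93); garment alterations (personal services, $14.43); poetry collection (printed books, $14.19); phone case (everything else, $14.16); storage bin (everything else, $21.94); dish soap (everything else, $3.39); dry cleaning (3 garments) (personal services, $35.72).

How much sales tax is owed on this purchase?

Wall clock $48.09: everything else → 5% → $2.40
Laundry detergent $19.81: everything else → 5% → $0.99
Laptop $750.49: consumer electronics → 3.25% + 2% surcharge = 5.25% → $39.40
Used textbook $43.88: printed books → 0% → $0.00
Paperback novel $13.97: printed books → 0% → $0.00
Photo printing (20 prints) $10.93: personal services → 9.25% → $1.01
Garment alterations $14.43: personal services → 9.25% → $1.33
Poetry collection $14.19: printed books → 0% → $0.00
Phone case $14.16: everything else → 5% → $0.71
Storage bin $21.94: everything else → 5% → $1.10
Dish soap $3.39: everything else → 5% → $0.17
Dry cleaning (3 garments) $35.72: personal services → 9.25% → $3.30
Total tax = $2.40 + $0.99 + $39.40 + $1.01 + $1.33 + $0.71 + $1.10 + $0.17 + $3.30 = $50.41

$50.41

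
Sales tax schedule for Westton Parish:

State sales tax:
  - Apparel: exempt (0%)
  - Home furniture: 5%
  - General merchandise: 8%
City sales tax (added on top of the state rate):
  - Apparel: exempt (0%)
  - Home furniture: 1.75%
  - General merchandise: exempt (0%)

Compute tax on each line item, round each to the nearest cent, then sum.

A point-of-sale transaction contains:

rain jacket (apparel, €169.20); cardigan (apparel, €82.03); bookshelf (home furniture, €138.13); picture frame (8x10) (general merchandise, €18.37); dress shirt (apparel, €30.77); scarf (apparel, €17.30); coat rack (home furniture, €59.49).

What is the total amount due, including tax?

Rain jacket €169.20: apparel → 0% + 0% city = 0% → €0.00
Cardigan €82.03: apparel → 0% + 0% city = 0% → €0.00
Bookshelf €138.13: home furniture → 5% + 1.75% city = 6.75% → €9.32
Picture frame (8x10) €18.37: general merchandise → 8% + 0% city = 8% → €1.47
Dress shirt €30.77: apparel → 0% + 0% city = 0% → €0.00
Scarf €17.30: apparel → 0% + 0% city = 0% → €0.00
Coat rack €59.49: home furniture → 5% + 1.75% city = 6.75% → €4.02
Subtotal = €515.29; tax = €14.81; total due = €530.10

€530.10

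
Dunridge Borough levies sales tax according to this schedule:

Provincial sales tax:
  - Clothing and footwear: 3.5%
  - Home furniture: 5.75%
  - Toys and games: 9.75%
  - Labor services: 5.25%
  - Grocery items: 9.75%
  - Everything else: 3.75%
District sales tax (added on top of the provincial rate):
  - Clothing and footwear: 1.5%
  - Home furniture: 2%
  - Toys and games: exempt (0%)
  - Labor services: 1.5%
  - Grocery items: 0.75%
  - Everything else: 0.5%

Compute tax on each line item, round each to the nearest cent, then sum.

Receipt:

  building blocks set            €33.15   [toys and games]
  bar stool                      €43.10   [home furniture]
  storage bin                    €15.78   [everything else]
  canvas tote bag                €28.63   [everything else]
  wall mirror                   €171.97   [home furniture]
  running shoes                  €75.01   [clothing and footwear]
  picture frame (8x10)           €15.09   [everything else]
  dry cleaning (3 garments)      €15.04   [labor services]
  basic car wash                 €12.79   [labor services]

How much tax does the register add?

€28.06

Building blocks set €33.15: toys and games → 9.75% + 0% district = 9.75% → €3.23
Bar stool €43.10: home furniture → 5.75% + 2% district = 7.75% → €3.34
Storage bin €15.78: everything else → 3.75% + 0.5% district = 4.25% → €0.67
Canvas tote bag €28.63: everything else → 3.75% + 0.5% district = 4.25% → €1.22
Wall mirror €171.97: home furniture → 5.75% + 2% district = 7.75% → €13.33
Running shoes €75.01: clothing and footwear → 3.5% + 1.5% district = 5% → €3.75
Picture frame (8x10) €15.09: everything else → 3.75% + 0.5% district = 4.25% → €0.64
Dry cleaning (3 garments) €15.04: labor services → 5.25% + 1.5% district = 6.75% → €1.02
Basic car wash €12.79: labor services → 5.25% + 1.5% district = 6.75% → €0.86
Total tax = €3.23 + €3.34 + €0.67 + €1.22 + €13.33 + €3.75 + €0.64 + €1.02 + €0.86 = €28.06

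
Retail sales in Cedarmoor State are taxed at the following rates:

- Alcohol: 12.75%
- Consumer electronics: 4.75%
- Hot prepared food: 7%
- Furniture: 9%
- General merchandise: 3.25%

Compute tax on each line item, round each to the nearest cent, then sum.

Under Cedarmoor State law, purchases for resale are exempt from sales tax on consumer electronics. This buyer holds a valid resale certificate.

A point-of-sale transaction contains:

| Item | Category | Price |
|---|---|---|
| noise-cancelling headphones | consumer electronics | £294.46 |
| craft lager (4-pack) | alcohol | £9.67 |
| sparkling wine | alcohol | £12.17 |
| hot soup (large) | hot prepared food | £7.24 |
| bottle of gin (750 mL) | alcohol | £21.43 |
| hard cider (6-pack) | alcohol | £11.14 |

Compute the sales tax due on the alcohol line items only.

Craft lager (4-pack) £9.67: alcohol → 12.75% → £1.23
Sparkling wine £12.17: alcohol → 12.75% → £1.55
Bottle of gin (750 mL) £21.43: alcohol → 12.75% → £2.73
Hard cider (6-pack) £11.14: alcohol → 12.75% → £1.42
Tax on alcohol = £1.23 + £1.55 + £2.73 + £1.42 = £6.93

£6.93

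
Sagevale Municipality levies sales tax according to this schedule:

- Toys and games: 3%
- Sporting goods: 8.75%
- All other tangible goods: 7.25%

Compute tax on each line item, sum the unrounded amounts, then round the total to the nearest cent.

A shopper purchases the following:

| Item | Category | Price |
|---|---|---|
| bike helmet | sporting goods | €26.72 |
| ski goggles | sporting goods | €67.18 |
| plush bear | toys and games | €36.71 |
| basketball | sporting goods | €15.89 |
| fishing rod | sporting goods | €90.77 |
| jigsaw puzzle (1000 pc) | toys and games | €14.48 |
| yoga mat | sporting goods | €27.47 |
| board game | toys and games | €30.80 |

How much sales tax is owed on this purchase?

Bike helmet €26.72: sporting goods → 8.75% → €2.338
Ski goggles €67.18: sporting goods → 8.75% → €5.87825
Plush bear €36.71: toys and games → 3% → €1.1013
Basketball €15.89: sporting goods → 8.75% → €1.390375
Fishing rod €90.77: sporting goods → 8.75% → €7.942375
Jigsaw puzzle (1000 pc) €14.48: toys and games → 3% → €0.4344
Yoga mat €27.47: sporting goods → 8.75% → €2.403625
Board game €30.80: toys and games → 3% → €0.924
Unrounded tax sum = €22.412325 → €22.41

€22.41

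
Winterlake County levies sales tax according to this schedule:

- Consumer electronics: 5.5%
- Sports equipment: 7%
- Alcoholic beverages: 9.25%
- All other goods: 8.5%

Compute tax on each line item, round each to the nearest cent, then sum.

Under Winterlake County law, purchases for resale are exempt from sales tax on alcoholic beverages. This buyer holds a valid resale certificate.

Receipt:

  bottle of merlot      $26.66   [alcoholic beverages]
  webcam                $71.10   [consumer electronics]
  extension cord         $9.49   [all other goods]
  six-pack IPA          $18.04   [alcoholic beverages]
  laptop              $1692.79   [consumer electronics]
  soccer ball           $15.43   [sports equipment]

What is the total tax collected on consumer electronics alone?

Webcam $71.10: consumer electronics → 5.5% → $3.91
Laptop $1692.79: consumer electronics → 5.5% → $93.10
Tax on consumer electronics = $3.91 + $93.10 = $97.01

$97.01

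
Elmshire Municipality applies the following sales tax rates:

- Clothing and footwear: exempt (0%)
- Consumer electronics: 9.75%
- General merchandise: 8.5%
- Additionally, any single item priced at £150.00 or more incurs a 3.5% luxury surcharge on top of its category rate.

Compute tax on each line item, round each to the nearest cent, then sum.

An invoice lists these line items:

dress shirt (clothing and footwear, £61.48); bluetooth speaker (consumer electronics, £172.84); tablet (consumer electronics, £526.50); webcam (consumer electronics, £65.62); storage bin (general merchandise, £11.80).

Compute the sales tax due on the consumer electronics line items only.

£99.06

Bluetooth speaker £172.84: consumer electronics → 9.75% + 3.5% surcharge = 13.25% → £22.90
Tablet £526.50: consumer electronics → 9.75% + 3.5% surcharge = 13.25% → £69.76
Webcam £65.62: consumer electronics → 9.75% → £6.40
Tax on consumer electronics = £22.90 + £69.76 + £6.40 = £99.06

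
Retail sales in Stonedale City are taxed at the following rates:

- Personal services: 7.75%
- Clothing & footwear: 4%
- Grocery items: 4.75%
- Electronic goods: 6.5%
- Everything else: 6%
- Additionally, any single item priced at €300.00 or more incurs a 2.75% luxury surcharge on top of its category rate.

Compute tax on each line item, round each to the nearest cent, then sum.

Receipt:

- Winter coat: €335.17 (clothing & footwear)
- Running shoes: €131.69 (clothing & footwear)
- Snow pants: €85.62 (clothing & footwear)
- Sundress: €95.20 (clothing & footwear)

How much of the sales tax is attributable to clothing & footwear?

€35.12

Winter coat €335.17: clothing & footwear → 4% + 2.75% surcharge = 6.75% → €22.62
Running shoes €131.69: clothing & footwear → 4% → €5.27
Snow pants €85.62: clothing & footwear → 4% → €3.42
Sundress €95.20: clothing & footwear → 4% → €3.81
Tax on clothing & footwear = €22.62 + €5.27 + €3.42 + €3.81 = €35.12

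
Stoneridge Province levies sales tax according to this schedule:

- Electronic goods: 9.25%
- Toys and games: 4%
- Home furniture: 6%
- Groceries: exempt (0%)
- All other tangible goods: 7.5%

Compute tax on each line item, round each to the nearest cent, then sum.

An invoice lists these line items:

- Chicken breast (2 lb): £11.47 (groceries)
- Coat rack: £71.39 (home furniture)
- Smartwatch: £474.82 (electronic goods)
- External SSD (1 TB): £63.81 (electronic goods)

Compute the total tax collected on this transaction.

£54.10

Chicken breast (2 lb) £11.47: groceries → 0% → £0.00
Coat rack £71.39: home furniture → 6% → £4.28
Smartwatch £474.82: electronic goods → 9.25% → £43.92
External SSD (1 TB) £63.81: electronic goods → 9.25% → £5.90
Total tax = £4.28 + £43.92 + £5.90 = £54.10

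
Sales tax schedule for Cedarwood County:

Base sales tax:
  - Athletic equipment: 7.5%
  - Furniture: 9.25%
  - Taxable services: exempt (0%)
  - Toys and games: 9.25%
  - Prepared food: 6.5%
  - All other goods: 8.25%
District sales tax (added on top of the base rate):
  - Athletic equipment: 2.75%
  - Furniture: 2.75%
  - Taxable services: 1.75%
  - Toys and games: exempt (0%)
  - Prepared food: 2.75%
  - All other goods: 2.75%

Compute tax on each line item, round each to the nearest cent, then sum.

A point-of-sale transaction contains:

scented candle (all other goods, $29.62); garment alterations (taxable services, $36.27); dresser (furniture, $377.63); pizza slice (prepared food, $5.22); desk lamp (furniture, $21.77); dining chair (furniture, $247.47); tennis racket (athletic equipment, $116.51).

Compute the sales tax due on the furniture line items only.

$77.63

Dresser $377.63: furniture → 9.25% + 2.75% district = 12% → $45.32
Desk lamp $21.77: furniture → 9.25% + 2.75% district = 12% → $2.61
Dining chair $247.47: furniture → 9.25% + 2.75% district = 12% → $29.70
Tax on furniture = $45.32 + $2.61 + $29.70 = $77.63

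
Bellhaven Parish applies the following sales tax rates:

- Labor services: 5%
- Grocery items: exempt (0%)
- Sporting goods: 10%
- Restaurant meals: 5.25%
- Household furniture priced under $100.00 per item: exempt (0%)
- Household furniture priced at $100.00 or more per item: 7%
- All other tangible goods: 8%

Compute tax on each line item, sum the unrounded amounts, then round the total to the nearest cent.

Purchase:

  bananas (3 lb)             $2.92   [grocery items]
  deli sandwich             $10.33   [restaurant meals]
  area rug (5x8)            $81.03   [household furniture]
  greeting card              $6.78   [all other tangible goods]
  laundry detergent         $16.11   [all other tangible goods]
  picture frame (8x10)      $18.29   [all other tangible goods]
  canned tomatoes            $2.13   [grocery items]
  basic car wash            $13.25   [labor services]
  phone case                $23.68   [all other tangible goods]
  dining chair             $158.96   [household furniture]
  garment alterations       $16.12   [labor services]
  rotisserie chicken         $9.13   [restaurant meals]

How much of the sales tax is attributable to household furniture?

Area rug (5x8) $81.03: household furniture, under $100.00 → 0% → $0.00
Dining chair $158.96: household furniture, $100.00 or more → 7% → $11.1272
Tax on household furniture: unrounded sum = $11.1272 → $11.13

$11.13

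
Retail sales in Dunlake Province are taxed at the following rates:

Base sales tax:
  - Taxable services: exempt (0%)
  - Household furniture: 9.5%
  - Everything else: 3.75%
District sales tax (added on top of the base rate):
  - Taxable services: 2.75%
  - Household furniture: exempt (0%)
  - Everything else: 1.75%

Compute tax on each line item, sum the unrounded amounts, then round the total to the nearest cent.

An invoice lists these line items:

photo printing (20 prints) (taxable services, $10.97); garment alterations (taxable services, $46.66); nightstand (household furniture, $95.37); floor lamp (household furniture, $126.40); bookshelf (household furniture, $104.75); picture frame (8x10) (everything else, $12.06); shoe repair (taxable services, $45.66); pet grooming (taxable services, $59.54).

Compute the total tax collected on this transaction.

Photo printing (20 prints) $10.97: taxable services → 0% + 2.75% district = 2.75% → $0.301675
Garment alterations $46.66: taxable services → 0% + 2.75% district = 2.75% → $1.28315
Nightstand $95.37: household furniture → 9.5% + 0% district = 9.5% → $9.06015
Floor lamp $126.40: household furniture → 9.5% + 0% district = 9.5% → $12.008
Bookshelf $104.75: household furniture → 9.5% + 0% district = 9.5% → $9.95125
Picture frame (8x10) $12.06: everything else → 3.75% + 1.75% district = 5.5% → $0.6633
Shoe repair $45.66: taxable services → 0% + 2.75% district = 2.75% → $1.25565
Pet grooming $59.54: taxable services → 0% + 2.75% district = 2.75% → $1.63735
Unrounded tax sum = $36.160525 → $36.16

$36.16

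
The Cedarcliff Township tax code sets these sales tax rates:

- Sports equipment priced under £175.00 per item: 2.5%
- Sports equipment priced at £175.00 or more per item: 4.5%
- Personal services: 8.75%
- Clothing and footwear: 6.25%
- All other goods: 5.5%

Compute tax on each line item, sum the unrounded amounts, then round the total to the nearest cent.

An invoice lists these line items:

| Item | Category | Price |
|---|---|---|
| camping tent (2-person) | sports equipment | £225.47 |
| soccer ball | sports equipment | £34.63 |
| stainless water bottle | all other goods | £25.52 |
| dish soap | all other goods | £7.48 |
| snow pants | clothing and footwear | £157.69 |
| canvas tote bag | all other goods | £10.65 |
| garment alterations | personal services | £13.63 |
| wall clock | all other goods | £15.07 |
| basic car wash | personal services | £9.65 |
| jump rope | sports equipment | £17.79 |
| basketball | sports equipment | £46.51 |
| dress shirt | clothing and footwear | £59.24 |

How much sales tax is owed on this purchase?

Camping tent (2-person) £225.47: sports equipment, £175.00 or more → 4.5% → £10.14615
Soccer ball £34.63: sports equipment, under £175.00 → 2.5% → £0.86575
Stainless water bottle £25.52: all other goods → 5.5% → £1.4036
Dish soap £7.48: all other goods → 5.5% → £0.4114
Snow pants £157.69: clothing and footwear → 6.25% → £9.855625
Canvas tote bag £10.65: all other goods → 5.5% → £0.58575
Garment alterations £13.63: personal services → 8.75% → £1.192625
Wall clock £15.07: all other goods → 5.5% → £0.82885
Basic car wash £9.65: personal services → 8.75% → £0.844375
Jump rope £17.79: sports equipment, under £175.00 → 2.5% → £0.44475
Basketball £46.51: sports equipment, under £175.00 → 2.5% → £1.16275
Dress shirt £59.24: clothing and footwear → 6.25% → £3.7025
Unrounded tax sum = £31.444125 → £31.44

£31.44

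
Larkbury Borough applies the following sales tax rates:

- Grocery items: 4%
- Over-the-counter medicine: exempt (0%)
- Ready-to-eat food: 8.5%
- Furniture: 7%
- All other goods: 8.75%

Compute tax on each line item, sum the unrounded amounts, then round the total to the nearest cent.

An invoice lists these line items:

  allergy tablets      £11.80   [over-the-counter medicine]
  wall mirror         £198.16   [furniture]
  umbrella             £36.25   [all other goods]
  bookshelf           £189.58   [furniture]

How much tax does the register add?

Allergy tablets £11.80: over-the-counter medicine → 0% → £0.00
Wall mirror £198.16: furniture → 7% → £13.8712
Umbrella £36.25: all other goods → 8.75% → £3.171875
Bookshelf £189.58: furniture → 7% → £13.2706
Unrounded tax sum = £30.313675 → £30.31

£30.31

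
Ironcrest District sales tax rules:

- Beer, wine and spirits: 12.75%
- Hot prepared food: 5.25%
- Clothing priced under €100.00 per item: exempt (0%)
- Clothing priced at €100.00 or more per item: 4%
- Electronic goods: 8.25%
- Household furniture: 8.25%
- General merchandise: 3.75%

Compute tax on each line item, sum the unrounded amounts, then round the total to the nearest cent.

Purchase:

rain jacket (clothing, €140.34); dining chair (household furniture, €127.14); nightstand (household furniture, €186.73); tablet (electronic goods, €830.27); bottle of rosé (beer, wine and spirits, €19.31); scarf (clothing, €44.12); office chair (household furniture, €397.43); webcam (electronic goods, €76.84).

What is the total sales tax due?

Rain jacket €140.34: clothing, €100.00 or more → 4% → €5.6136
Dining chair €127.14: household furniture → 8.25% → €10.48905
Nightstand €186.73: household furniture → 8.25% → €15.405225
Tablet €830.27: electronic goods → 8.25% → €68.497275
Bottle of rosé €19.31: beer, wine and spirits → 12.75% → €2.462025
Scarf €44.12: clothing, under €100.00 → 0% → €0.00
Office chair €397.43: household furniture → 8.25% → €32.787975
Webcam €76.84: electronic goods → 8.25% → €6.3393
Unrounded tax sum = €141.59445 → €141.59

€141.59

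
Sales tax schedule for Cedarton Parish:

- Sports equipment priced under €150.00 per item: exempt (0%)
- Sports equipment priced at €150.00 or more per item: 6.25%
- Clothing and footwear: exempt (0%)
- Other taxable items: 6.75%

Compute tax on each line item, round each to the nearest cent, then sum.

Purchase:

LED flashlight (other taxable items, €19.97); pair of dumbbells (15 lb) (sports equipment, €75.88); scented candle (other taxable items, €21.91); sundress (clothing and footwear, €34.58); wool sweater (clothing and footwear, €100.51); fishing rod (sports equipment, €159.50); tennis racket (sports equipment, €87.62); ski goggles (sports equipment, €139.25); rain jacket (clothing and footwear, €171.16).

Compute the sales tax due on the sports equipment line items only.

Pair of dumbbells (15 lb) €75.88: sports equipment, under €150.00 → 0% → €0.00
Fishing rod €159.50: sports equipment, €150.00 or more → 6.25% → €9.97
Tennis racket €87.62: sports equipment, under €150.00 → 0% → €0.00
Ski goggles €139.25: sports equipment, under €150.00 → 0% → €0.00
Tax on sports equipment = €0.00 + €9.97 + €0.00 + €0.00 = €9.97

€9.97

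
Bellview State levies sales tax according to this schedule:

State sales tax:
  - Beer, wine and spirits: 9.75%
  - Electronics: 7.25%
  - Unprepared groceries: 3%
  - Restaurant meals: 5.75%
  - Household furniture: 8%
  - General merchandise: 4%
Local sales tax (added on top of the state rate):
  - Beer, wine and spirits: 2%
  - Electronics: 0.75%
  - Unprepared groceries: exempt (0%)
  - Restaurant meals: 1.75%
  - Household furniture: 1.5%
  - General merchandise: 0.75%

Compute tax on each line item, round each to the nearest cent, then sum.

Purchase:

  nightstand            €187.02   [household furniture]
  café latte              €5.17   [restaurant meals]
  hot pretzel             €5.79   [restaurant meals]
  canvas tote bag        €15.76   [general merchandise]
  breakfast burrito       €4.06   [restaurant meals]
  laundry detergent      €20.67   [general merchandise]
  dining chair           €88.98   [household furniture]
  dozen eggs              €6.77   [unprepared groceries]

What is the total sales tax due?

€29.27

Nightstand €187.02: household furniture → 8% + 1.5% local = 9.5% → €17.77
Café latte €5.17: restaurant meals → 5.75% + 1.75% local = 7.5% → €0.39
Hot pretzel €5.79: restaurant meals → 5.75% + 1.75% local = 7.5% → €0.43
Canvas tote bag €15.76: general merchandise → 4% + 0.75% local = 4.75% → €0.75
Breakfast burrito €4.06: restaurant meals → 5.75% + 1.75% local = 7.5% → €0.30
Laundry detergent €20.67: general merchandise → 4% + 0.75% local = 4.75% → €0.98
Dining chair €88.98: household furniture → 8% + 1.5% local = 9.5% → €8.45
Dozen eggs €6.77: unprepared groceries → 3% + 0% local = 3% → €0.20
Total tax = €17.77 + €0.39 + €0.43 + €0.75 + €0.30 + €0.98 + €8.45 + €0.20 = €29.27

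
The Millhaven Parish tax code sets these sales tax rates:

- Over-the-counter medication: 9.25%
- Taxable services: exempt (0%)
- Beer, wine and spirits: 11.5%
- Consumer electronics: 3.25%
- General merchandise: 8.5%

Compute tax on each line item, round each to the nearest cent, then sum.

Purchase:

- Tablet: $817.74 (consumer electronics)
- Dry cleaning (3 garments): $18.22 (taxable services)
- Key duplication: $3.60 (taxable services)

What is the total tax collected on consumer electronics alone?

Tablet $817.74: consumer electronics → 3.25% → $26.58
Tax on consumer electronics = $26.58

$26.58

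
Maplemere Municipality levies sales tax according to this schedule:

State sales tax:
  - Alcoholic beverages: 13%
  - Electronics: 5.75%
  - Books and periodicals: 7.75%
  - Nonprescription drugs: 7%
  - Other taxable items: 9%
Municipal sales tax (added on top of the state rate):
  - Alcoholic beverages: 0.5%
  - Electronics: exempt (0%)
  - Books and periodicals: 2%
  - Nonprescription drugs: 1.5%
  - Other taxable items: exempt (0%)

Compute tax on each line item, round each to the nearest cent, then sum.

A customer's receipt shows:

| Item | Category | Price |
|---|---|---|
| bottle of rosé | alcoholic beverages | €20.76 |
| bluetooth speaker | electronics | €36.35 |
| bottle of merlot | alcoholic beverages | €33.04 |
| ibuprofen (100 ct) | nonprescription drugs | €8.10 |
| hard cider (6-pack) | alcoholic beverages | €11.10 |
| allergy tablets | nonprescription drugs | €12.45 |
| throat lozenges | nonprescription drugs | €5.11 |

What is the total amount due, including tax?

€139.94

Bottle of rosé €20.76: alcoholic beverages → 13% + 0.5% municipal = 13.5% → €2.80
Bluetooth speaker €36.35: electronics → 5.75% + 0% municipal = 5.75% → €2.09
Bottle of merlot €33.04: alcoholic beverages → 13% + 0.5% municipal = 13.5% → €4.46
Ibuprofen (100 ct) €8.10: nonprescription drugs → 7% + 1.5% municipal = 8.5% → €0.69
Hard cider (6-pack) €11.10: alcoholic beverages → 13% + 0.5% municipal = 13.5% → €1.50
Allergy tablets €12.45: nonprescription drugs → 7% + 1.5% municipal = 8.5% → €1.06
Throat lozenges €5.11: nonprescription drugs → 7% + 1.5% municipal = 8.5% → €0.43
Subtotal = €126.91; tax = €13.03; total due = €139.94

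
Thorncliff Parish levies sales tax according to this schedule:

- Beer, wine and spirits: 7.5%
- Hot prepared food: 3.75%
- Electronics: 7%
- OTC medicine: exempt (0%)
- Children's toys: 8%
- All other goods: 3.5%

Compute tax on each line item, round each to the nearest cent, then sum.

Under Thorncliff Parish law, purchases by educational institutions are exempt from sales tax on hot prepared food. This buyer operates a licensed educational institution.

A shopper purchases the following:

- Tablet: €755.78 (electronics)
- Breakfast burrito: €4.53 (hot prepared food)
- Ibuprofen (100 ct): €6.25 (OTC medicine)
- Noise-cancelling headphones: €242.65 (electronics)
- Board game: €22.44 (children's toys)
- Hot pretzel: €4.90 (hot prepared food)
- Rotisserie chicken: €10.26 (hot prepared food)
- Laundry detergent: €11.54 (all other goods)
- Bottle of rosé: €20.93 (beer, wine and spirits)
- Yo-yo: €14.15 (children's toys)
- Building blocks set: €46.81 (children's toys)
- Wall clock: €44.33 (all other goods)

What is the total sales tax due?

€80.08

Tablet €755.78: electronics → 7% → €52.90
Breakfast burrito €4.53: hot prepared food, buyer-exempt → 0% → €0.00
Ibuprofen (100 ct) €6.25: OTC medicine → 0% → €0.00
Noise-cancelling headphones €242.65: electronics → 7% → €16.99
Board game €22.44: children's toys → 8% → €1.80
Hot pretzel €4.90: hot prepared food, buyer-exempt → 0% → €0.00
Rotisserie chicken €10.26: hot prepared food, buyer-exempt → 0% → €0.00
Laundry detergent €11.54: all other goods → 3.5% → €0.40
Bottle of rosé €20.93: beer, wine and spirits → 7.5% → €1.57
Yo-yo €14.15: children's toys → 8% → €1.13
Building blocks set €46.81: children's toys → 8% → €3.74
Wall clock €44.33: all other goods → 3.5% → €1.55
Total tax = €52.90 + €16.99 + €1.80 + €0.40 + €1.57 + €1.13 + €3.74 + €1.55 = €80.08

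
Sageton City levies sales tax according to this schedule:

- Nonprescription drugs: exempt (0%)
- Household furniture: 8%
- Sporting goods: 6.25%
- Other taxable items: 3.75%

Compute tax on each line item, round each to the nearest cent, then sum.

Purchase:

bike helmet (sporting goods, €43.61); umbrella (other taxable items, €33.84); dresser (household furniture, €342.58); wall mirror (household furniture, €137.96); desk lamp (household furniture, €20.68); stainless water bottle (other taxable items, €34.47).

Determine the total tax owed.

€45.39

Bike helmet €43.61: sporting goods → 6.25% → €2.73
Umbrella €33.84: other taxable items → 3.75% → €1.27
Dresser €342.58: household furniture → 8% → €27.41
Wall mirror €137.96: household furniture → 8% → €11.04
Desk lamp €20.68: household furniture → 8% → €1.65
Stainless water bottle €34.47: other taxable items → 3.75% → €1.29
Total tax = €2.73 + €1.27 + €27.41 + €11.04 + €1.65 + €1.29 = €45.39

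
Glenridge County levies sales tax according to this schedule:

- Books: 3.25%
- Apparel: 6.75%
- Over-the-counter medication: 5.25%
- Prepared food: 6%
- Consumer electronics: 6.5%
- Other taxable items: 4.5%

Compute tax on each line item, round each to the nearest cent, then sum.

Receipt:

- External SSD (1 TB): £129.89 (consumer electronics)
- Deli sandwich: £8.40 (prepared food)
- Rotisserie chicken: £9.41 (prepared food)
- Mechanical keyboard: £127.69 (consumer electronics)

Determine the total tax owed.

External SSD (1 TB) £129.89: consumer electronics → 6.5% → £8.44
Deli sandwich £8.40: prepared food → 6% → £0.50
Rotisserie chicken £9.41: prepared food → 6% → £0.56
Mechanical keyboard £127.69: consumer electronics → 6.5% → £8.30
Total tax = £8.44 + £0.50 + £0.56 + £8.30 = £17.80

£17.80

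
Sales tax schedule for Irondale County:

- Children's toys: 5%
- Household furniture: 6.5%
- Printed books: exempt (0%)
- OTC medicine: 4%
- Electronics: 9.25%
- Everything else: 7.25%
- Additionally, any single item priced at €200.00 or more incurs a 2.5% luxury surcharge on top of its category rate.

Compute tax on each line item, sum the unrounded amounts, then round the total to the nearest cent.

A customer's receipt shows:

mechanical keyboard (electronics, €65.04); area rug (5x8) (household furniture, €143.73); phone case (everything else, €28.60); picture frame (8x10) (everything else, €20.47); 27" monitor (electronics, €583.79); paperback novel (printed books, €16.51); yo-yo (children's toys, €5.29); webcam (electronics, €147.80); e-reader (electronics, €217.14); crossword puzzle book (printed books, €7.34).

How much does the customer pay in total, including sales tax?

Mechanical keyboard €65.04: electronics → 9.25% → €6.0162
Area rug (5x8) €143.73: household furniture → 6.5% → €9.34245
Phone case €28.60: everything else → 7.25% → €2.0735
Picture frame (8x10) €20.47: everything else → 7.25% → €1.484075
27" monitor €583.79: electronics → 9.25% + 2.5% surcharge = 11.75% → €68.595325
Paperback novel €16.51: printed books → 0% → €0.00
Yo-yo €5.29: children's toys → 5% → €0.2645
Webcam €147.80: electronics → 9.25% → €13.6715
E-reader €217.14: electronics → 9.25% + 2.5% surcharge = 11.75% → €25.51395
Crossword puzzle book €7.34: printed books → 0% → €0.00
Subtotal = €1235.71; unrounded tax = €126.9615 → €126.96; total due = €1362.67

€1362.67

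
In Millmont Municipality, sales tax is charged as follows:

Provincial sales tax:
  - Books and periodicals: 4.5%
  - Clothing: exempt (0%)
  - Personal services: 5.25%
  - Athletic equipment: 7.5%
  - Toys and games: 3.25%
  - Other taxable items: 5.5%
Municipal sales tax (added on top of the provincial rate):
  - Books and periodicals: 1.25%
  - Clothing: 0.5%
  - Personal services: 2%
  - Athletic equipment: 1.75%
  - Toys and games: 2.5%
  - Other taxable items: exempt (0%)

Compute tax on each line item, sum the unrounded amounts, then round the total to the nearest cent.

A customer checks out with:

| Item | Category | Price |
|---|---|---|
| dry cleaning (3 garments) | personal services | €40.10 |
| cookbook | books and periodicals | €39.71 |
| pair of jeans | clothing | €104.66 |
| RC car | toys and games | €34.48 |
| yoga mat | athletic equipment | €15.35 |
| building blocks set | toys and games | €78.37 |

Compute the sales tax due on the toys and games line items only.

€6.49

RC car €34.48: toys and games → 3.25% + 2.5% municipal = 5.75% → €1.9826
Building blocks set €78.37: toys and games → 3.25% + 2.5% municipal = 5.75% → €4.506275
Tax on toys and games: unrounded sum = €6.488875 → €6.49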